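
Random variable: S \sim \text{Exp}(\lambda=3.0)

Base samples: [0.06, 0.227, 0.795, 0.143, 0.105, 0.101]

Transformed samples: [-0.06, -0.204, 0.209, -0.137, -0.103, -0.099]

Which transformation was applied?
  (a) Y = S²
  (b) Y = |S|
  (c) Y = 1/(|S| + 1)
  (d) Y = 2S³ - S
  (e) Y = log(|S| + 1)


Checking option (d) Y = 2S³ - S:
  S = 0.06 -> Y = -0.06 ✓
  S = 0.227 -> Y = -0.204 ✓
  S = 0.795 -> Y = 0.209 ✓
All samples match this transformation.

(d) 2S³ - S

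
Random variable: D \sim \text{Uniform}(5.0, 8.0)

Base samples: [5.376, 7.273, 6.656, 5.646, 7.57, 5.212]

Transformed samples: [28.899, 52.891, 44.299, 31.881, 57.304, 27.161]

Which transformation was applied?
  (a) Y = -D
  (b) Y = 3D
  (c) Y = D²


Checking option (c) Y = D²:
  D = 5.376 -> Y = 28.899 ✓
  D = 7.273 -> Y = 52.891 ✓
  D = 6.656 -> Y = 44.299 ✓
All samples match this transformation.

(c) D²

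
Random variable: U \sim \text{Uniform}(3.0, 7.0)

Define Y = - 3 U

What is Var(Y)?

For Y = aU + b: Var(Y) = a² * Var(U)
Var(U) = (7 - 3)^2/12 = 1.3333333
Var(Y) = (-3)² * 1.3333333 = 9 * 1.3333333 = 12

12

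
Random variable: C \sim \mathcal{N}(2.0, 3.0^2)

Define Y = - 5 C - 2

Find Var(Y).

For Y = aC + b: Var(Y) = a² * Var(C)
Var(C) = 3.0^2 = 9
Var(Y) = (-5)² * 9 = 25 * 9 = 225

225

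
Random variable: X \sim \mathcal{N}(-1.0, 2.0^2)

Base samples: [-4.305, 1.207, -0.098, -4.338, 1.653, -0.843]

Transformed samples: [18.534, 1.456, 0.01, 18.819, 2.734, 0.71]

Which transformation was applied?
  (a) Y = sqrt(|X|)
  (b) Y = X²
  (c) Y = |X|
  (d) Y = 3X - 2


Checking option (b) Y = X²:
  X = -4.305 -> Y = 18.534 ✓
  X = 1.207 -> Y = 1.456 ✓
  X = -0.098 -> Y = 0.01 ✓
All samples match this transformation.

(b) X²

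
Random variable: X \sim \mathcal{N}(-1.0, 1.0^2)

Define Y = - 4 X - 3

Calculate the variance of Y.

For Y = aX + b: Var(Y) = a² * Var(X)
Var(X) = 1.0^2 = 1
Var(Y) = (-4)² * 1 = 16 * 1 = 16

16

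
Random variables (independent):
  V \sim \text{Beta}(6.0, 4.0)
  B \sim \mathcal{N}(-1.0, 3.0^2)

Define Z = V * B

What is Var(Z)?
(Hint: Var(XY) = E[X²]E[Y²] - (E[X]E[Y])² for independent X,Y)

Var(XY) = E[X²]E[Y²] - (E[X]E[Y])²
E[V] = 0.6, Var(V) = 0.021818182
E[B] = -1, Var(B) = 9
E[V²] = 0.021818182 + 0.6² = 0.38181818
E[B²] = 9 + (-1)² = 10
Var(Z) = 0.38181818*10 - (0.6*(-1))²
= 3.8181818 - 0.36 = 3.4581818

3.4581818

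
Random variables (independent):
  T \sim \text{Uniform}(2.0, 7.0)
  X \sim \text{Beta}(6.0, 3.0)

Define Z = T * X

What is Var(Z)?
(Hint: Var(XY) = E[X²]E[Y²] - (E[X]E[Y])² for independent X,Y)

Var(XY) = E[X²]E[Y²] - (E[X]E[Y])²
E[T] = 4.5, Var(T) = 2.0833333
E[X] = 0.66666667, Var(X) = 0.022222222
E[T²] = 2.0833333 + 4.5² = 22.333333
E[X²] = 0.022222222 + 0.66666667² = 0.46666667
Var(Z) = 22.333333*0.46666667 - (4.5*0.66666667)²
= 10.422222 - 9 = 1.4222222

1.4222222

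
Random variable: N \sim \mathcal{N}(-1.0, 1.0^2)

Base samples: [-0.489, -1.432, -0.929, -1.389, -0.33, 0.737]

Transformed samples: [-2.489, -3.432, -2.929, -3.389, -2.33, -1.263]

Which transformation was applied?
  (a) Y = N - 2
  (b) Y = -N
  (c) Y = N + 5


Checking option (a) Y = N - 2:
  N = -0.489 -> Y = -2.489 ✓
  N = -1.432 -> Y = -3.432 ✓
  N = -0.929 -> Y = -2.929 ✓
All samples match this transformation.

(a) N - 2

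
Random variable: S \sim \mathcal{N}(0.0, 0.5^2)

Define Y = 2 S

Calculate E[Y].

For Y = 2S:
E[Y] = 2 * E[S]
E[S] = 0.0 = 0
E[Y] = 2 * 0 = 0

0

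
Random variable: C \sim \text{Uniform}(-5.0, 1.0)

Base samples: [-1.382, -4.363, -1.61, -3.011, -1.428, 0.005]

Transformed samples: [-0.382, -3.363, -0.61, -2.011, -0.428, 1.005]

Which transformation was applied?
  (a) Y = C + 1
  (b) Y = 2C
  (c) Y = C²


Checking option (a) Y = C + 1:
  C = -1.382 -> Y = -0.382 ✓
  C = -4.363 -> Y = -3.363 ✓
  C = -1.61 -> Y = -0.61 ✓
All samples match this transformation.

(a) C + 1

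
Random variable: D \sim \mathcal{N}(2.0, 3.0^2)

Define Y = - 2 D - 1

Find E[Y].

For Y = -2D - 1:
E[Y] = -2 * E[D] - 1
E[D] = 2.0 = 2
E[Y] = -2 * 2 - 1 = -5

-5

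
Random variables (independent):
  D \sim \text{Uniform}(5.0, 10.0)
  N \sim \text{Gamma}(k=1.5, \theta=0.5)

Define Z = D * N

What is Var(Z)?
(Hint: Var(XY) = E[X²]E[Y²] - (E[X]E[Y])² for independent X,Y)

Var(XY) = E[X²]E[Y²] - (E[X]E[Y])²
E[D] = 7.5, Var(D) = 2.0833333
E[N] = 0.75, Var(N) = 0.375
E[D²] = 2.0833333 + 7.5² = 58.333333
E[N²] = 0.375 + 0.75² = 0.9375
Var(Z) = 58.333333*0.9375 - (7.5*0.75)²
= 54.6875 - 31.640625 = 23.046875

23.046875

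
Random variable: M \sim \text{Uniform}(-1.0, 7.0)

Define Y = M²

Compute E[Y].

E[M²] = Var(M) + (E[M])² = 5.3333333 + 9 = 14.333333

14.333333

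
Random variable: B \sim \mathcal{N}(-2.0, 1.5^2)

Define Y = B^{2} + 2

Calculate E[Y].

E[Y] = 1*E[B²] + 2
E[B] = -2
E[B²] = Var(B) + (E[B])² = 2.25 + 4 = 6.25
E[Y] = 1*6.25 + 2 = 8.25

8.25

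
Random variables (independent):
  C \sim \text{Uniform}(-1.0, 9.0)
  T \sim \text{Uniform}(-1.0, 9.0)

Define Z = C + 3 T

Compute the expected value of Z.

E[Z] = 1*E[C] + 3*E[T]
E[C] = 4
E[T] = 4
E[Z] = 1*4 + 3*4 = 16

16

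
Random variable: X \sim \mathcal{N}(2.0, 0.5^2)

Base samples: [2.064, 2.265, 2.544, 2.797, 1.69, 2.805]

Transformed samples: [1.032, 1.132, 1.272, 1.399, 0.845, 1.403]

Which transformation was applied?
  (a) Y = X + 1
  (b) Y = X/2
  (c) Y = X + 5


Checking option (b) Y = X/2:
  X = 2.064 -> Y = 1.032 ✓
  X = 2.265 -> Y = 1.132 ✓
  X = 2.544 -> Y = 1.272 ✓
All samples match this transformation.

(b) X/2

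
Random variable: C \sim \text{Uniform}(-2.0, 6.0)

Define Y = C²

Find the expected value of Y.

E[C²] = Var(C) + (E[C])² = 5.3333333 + 4 = 9.3333333

9.3333333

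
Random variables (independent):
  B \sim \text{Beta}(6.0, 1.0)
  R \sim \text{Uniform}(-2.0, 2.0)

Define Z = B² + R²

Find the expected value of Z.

E[Z] = E[B²] + E[R²]
E[B²] = Var(B) + E[B]² = 0.015306122 + 0.73469388 = 0.75
E[R²] = Var(R) + E[R]² = 1.3333333 + 0 = 1.3333333
E[Z] = 0.75 + 1.3333333 = 2.0833333

2.0833333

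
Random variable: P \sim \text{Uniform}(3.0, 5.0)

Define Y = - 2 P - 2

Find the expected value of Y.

For Y = -2P - 2:
E[Y] = -2 * E[P] - 2
E[P] = (3 + 5)/2 = 4
E[Y] = -2 * 4 - 2 = -10

-10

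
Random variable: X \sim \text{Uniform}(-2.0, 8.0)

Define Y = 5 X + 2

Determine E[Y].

For Y = 5X + 2:
E[Y] = 5 * E[X] + 2
E[X] = (-2 + 8)/2 = 3
E[Y] = 5 * 3 + 2 = 17

17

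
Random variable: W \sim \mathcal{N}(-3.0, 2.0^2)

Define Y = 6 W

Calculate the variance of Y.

For Y = aW + b: Var(Y) = a² * Var(W)
Var(W) = 2.0^2 = 4
Var(Y) = 6² * 4 = 36 * 4 = 144

144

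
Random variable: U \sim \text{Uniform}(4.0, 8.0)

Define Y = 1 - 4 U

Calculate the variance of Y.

For Y = aU + b: Var(Y) = a² * Var(U)
Var(U) = (8 - 4)^2/12 = 1.3333333
Var(Y) = (-4)² * 1.3333333 = 16 * 1.3333333 = 21.333333

21.333333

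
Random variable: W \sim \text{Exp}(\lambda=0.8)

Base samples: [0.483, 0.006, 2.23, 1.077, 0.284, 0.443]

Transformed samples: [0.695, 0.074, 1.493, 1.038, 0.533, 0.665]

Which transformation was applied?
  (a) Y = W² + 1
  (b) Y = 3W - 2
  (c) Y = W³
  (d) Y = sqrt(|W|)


Checking option (d) Y = sqrt(|W|):
  W = 0.483 -> Y = 0.695 ✓
  W = 0.006 -> Y = 0.074 ✓
  W = 2.23 -> Y = 1.493 ✓
All samples match this transformation.

(d) sqrt(|W|)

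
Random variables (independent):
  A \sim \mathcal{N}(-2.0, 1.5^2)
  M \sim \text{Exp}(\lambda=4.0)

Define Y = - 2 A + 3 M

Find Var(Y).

For independent RVs: Var(aX + bY) = a²Var(X) + b²Var(Y)
Var(A) = 2.25
Var(M) = 0.0625
Var(Y) = (-2)²*2.25 + 3²*0.0625
= 4*2.25 + 9*0.0625 = 9.5625

9.5625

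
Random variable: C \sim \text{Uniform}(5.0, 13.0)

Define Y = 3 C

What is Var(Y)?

For Y = aC + b: Var(Y) = a² * Var(C)
Var(C) = (13 - 5)^2/12 = 5.3333333
Var(Y) = 3² * 5.3333333 = 9 * 5.3333333 = 48

48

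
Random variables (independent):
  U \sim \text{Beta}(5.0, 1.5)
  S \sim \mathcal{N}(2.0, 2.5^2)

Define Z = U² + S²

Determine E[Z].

E[Z] = E[U²] + E[S²]
E[U²] = Var(U) + E[U]² = 0.023668639 + 0.59171598 = 0.61538462
E[S²] = Var(S) + E[S]² = 6.25 + 4 = 10.25
E[Z] = 0.61538462 + 10.25 = 10.865385

10.865385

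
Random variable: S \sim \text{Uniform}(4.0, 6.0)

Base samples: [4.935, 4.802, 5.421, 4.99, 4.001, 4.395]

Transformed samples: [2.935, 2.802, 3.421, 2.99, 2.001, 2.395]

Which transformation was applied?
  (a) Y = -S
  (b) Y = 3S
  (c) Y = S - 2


Checking option (c) Y = S - 2:
  S = 4.935 -> Y = 2.935 ✓
  S = 4.802 -> Y = 2.802 ✓
  S = 5.421 -> Y = 3.421 ✓
All samples match this transformation.

(c) S - 2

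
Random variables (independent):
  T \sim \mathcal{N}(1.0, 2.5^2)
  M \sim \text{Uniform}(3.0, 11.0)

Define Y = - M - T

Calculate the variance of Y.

For independent RVs: Var(aX + bY) = a²Var(X) + b²Var(Y)
Var(T) = 6.25
Var(M) = 5.3333333
Var(Y) = (-1)²*6.25 + (-1)²*5.3333333
= 1*6.25 + 1*5.3333333 = 11.583333

11.583333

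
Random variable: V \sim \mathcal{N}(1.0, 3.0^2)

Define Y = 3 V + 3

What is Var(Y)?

For Y = aV + b: Var(Y) = a² * Var(V)
Var(V) = 3.0^2 = 9
Var(Y) = 3² * 9 = 9 * 9 = 81

81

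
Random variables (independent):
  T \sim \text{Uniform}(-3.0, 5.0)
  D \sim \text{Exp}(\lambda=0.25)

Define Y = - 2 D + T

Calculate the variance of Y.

For independent RVs: Var(aX + bY) = a²Var(X) + b²Var(Y)
Var(T) = 5.3333333
Var(D) = 16
Var(Y) = 1²*5.3333333 + (-2)²*16
= 1*5.3333333 + 4*16 = 69.333333

69.333333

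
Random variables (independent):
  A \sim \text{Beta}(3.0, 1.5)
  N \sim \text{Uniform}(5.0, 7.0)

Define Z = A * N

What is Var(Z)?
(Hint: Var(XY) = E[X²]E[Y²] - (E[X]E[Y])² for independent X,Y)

Var(XY) = E[X²]E[Y²] - (E[X]E[Y])²
E[A] = 0.66666667, Var(A) = 0.04040404
E[N] = 6, Var(N) = 0.33333333
E[A²] = 0.04040404 + 0.66666667² = 0.48484848
E[N²] = 0.33333333 + 6² = 36.333333
Var(Z) = 0.48484848*36.333333 - (0.66666667*6)²
= 17.616162 - 16 = 1.6161616

1.6161616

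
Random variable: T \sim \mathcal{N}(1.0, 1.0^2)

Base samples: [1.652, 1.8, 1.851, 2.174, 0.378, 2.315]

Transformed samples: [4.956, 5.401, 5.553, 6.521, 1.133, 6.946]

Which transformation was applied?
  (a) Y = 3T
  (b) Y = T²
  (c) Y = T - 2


Checking option (a) Y = 3T:
  T = 1.652 -> Y = 4.956 ✓
  T = 1.8 -> Y = 5.401 ✓
  T = 1.851 -> Y = 5.553 ✓
All samples match this transformation.

(a) 3T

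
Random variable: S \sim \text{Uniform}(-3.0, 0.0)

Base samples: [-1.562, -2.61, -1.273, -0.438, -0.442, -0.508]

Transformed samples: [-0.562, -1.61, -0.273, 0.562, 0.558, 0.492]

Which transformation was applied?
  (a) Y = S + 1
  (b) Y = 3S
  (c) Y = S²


Checking option (a) Y = S + 1:
  S = -1.562 -> Y = -0.562 ✓
  S = -2.61 -> Y = -1.61 ✓
  S = -1.273 -> Y = -0.273 ✓
All samples match this transformation.

(a) S + 1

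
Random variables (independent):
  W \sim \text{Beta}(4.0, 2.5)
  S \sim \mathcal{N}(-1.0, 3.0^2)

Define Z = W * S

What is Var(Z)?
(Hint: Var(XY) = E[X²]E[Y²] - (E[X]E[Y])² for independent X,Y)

Var(XY) = E[X²]E[Y²] - (E[X]E[Y])²
E[W] = 0.61538462, Var(W) = 0.031558185
E[S] = -1, Var(S) = 9
E[W²] = 0.031558185 + 0.61538462² = 0.41025641
E[S²] = 9 + (-1)² = 10
Var(Z) = 0.41025641*10 - (0.61538462*(-1))²
= 4.1025641 - 0.37869822 = 3.7238659

3.7238659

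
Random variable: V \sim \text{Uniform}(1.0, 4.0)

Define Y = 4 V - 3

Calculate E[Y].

For Y = 4V - 3:
E[Y] = 4 * E[V] - 3
E[V] = (1 + 4)/2 = 2.5
E[Y] = 4 * 2.5 - 3 = 7

7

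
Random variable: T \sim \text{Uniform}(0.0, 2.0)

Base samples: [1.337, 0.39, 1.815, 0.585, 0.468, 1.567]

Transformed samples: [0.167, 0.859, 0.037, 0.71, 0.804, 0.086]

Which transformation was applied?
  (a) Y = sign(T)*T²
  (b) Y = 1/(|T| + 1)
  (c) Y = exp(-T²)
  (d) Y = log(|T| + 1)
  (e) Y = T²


Checking option (c) Y = exp(-T²):
  T = 1.337 -> Y = 0.167 ✓
  T = 0.39 -> Y = 0.859 ✓
  T = 1.815 -> Y = 0.037 ✓
All samples match this transformation.

(c) exp(-T²)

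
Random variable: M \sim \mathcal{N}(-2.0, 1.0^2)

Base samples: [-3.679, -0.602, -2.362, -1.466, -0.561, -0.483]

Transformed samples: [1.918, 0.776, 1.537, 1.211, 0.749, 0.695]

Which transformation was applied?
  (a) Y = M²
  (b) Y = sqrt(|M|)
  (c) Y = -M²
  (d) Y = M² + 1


Checking option (b) Y = sqrt(|M|):
  M = -3.679 -> Y = 1.918 ✓
  M = -0.602 -> Y = 0.776 ✓
  M = -2.362 -> Y = 1.537 ✓
All samples match this transformation.

(b) sqrt(|M|)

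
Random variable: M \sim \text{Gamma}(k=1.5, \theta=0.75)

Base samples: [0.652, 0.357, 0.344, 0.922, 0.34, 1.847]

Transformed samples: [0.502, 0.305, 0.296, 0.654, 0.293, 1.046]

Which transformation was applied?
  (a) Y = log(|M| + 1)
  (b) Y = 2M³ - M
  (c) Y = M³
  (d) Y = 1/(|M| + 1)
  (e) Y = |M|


Checking option (a) Y = log(|M| + 1):
  M = 0.652 -> Y = 0.502 ✓
  M = 0.357 -> Y = 0.305 ✓
  M = 0.344 -> Y = 0.296 ✓
All samples match this transformation.

(a) log(|M| + 1)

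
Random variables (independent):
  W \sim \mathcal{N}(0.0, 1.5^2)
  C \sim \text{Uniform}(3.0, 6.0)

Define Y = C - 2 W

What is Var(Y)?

For independent RVs: Var(aX + bY) = a²Var(X) + b²Var(Y)
Var(W) = 2.25
Var(C) = 0.75
Var(Y) = (-2)²*2.25 + 1²*0.75
= 4*2.25 + 1*0.75 = 9.75

9.75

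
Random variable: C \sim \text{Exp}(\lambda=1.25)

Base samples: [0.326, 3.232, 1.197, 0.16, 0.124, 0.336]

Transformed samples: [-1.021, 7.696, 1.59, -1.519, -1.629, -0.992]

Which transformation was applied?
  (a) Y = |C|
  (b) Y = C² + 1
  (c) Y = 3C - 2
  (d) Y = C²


Checking option (c) Y = 3C - 2:
  C = 0.326 -> Y = -1.021 ✓
  C = 3.232 -> Y = 7.696 ✓
  C = 1.197 -> Y = 1.59 ✓
All samples match this transformation.

(c) 3C - 2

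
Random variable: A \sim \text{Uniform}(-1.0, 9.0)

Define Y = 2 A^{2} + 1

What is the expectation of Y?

E[Y] = 2*E[A²] + 1
E[A] = 4
E[A²] = Var(A) + (E[A])² = 8.3333333 + 16 = 24.333333
E[Y] = 2*24.333333 + 1 = 49.666667

49.666667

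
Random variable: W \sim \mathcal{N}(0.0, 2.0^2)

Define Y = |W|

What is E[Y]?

For X ~ N(0, 2.0²), E[|X|] = sigma * sqrt(2/pi)
= 2.0 * sqrt(2/pi) = 1.5957691

1.5957691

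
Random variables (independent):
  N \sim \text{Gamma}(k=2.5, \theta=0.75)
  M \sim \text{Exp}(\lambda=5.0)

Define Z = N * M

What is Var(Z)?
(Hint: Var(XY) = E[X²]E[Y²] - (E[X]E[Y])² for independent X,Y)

Var(XY) = E[X²]E[Y²] - (E[X]E[Y])²
E[N] = 1.875, Var(N) = 1.40625
E[M] = 0.2, Var(M) = 0.04
E[N²] = 1.40625 + 1.875² = 4.921875
E[M²] = 0.04 + 0.2² = 0.08
Var(Z) = 4.921875*0.08 - (1.875*0.2)²
= 0.39375 - 0.140625 = 0.253125

0.253125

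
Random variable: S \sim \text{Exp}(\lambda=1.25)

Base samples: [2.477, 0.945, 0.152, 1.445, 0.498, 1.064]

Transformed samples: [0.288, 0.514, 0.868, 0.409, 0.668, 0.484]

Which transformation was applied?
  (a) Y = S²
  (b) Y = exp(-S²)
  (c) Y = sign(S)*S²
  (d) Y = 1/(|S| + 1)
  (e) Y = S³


Checking option (d) Y = 1/(|S| + 1):
  S = 2.477 -> Y = 0.288 ✓
  S = 0.945 -> Y = 0.514 ✓
  S = 0.152 -> Y = 0.868 ✓
All samples match this transformation.

(d) 1/(|S| + 1)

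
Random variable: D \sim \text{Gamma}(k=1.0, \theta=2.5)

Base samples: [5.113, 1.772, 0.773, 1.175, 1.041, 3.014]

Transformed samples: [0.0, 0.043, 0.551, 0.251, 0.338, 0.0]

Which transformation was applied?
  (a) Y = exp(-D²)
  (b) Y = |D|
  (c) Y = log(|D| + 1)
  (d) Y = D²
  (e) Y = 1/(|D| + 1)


Checking option (a) Y = exp(-D²):
  D = 5.113 -> Y = 0.0 ✓
  D = 1.772 -> Y = 0.043 ✓
  D = 0.773 -> Y = 0.551 ✓
All samples match this transformation.

(a) exp(-D²)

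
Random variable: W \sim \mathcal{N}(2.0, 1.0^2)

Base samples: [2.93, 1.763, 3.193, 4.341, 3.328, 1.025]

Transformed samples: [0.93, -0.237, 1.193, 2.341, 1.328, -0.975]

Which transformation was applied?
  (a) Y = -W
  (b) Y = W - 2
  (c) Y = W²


Checking option (b) Y = W - 2:
  W = 2.93 -> Y = 0.93 ✓
  W = 1.763 -> Y = -0.237 ✓
  W = 3.193 -> Y = 1.193 ✓
All samples match this transformation.

(b) W - 2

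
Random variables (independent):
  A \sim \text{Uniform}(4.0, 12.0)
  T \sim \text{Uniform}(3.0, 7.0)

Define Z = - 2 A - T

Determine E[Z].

E[Z] = -2*E[A] - 1*E[T]
E[A] = 8
E[T] = 5
E[Z] = -2*8 - 1*5 = -21

-21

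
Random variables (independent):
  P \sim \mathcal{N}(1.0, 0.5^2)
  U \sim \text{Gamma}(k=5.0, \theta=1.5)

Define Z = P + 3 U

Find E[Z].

E[Z] = 1*E[P] + 3*E[U]
E[P] = 1
E[U] = 7.5
E[Z] = 1*1 + 3*7.5 = 23.5

23.5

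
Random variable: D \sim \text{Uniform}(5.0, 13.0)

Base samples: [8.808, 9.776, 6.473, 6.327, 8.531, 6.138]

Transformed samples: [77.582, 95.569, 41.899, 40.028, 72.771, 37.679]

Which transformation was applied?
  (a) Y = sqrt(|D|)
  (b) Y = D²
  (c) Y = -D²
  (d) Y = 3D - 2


Checking option (b) Y = D²:
  D = 8.808 -> Y = 77.582 ✓
  D = 9.776 -> Y = 95.569 ✓
  D = 6.473 -> Y = 41.899 ✓
All samples match this transformation.

(b) D²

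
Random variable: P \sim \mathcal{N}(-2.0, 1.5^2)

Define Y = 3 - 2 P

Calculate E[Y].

For Y = -2P + 3:
E[Y] = -2 * E[P] + 3
E[P] = -2.0 = -2
E[Y] = -2 * (-2) + 3 = 7

7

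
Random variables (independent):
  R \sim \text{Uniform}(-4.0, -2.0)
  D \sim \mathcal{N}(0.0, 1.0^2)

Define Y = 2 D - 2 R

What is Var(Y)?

For independent RVs: Var(aX + bY) = a²Var(X) + b²Var(Y)
Var(R) = 0.33333333
Var(D) = 1
Var(Y) = (-2)²*0.33333333 + 2²*1
= 4*0.33333333 + 4*1 = 5.3333333

5.3333333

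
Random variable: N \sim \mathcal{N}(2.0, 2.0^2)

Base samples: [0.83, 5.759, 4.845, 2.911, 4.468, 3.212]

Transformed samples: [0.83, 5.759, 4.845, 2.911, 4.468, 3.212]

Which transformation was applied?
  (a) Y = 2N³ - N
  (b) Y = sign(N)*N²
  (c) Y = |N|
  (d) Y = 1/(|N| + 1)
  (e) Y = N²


Checking option (c) Y = |N|:
  N = 0.83 -> Y = 0.83 ✓
  N = 5.759 -> Y = 5.759 ✓
  N = 4.845 -> Y = 4.845 ✓
All samples match this transformation.

(c) |N|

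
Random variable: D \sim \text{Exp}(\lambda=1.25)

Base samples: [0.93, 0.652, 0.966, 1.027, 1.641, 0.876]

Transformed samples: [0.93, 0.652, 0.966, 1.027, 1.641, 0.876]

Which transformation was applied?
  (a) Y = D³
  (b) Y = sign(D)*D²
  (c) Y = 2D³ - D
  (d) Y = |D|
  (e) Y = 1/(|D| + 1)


Checking option (d) Y = |D|:
  D = 0.93 -> Y = 0.93 ✓
  D = 0.652 -> Y = 0.652 ✓
  D = 0.966 -> Y = 0.966 ✓
All samples match this transformation.

(d) |D|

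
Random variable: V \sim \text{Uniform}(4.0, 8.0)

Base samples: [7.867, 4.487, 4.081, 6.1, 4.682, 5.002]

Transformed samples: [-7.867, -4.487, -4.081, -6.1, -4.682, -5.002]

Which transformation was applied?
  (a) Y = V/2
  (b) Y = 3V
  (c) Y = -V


Checking option (c) Y = -V:
  V = 7.867 -> Y = -7.867 ✓
  V = 4.487 -> Y = -4.487 ✓
  V = 4.081 -> Y = -4.081 ✓
All samples match this transformation.

(c) -V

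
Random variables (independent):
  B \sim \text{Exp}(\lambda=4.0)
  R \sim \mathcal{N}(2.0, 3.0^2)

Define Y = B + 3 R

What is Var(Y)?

For independent RVs: Var(aX + bY) = a²Var(X) + b²Var(Y)
Var(B) = 0.0625
Var(R) = 9
Var(Y) = 1²*0.0625 + 3²*9
= 1*0.0625 + 9*9 = 81.0625

81.0625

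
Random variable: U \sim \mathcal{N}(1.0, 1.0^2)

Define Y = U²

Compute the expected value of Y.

Using E[X²] = Var(X) + (E[X])²:
E[U] = 1
Var(U) = 1.0^2 = 1
E[U²] = 1 + 1² = 1 + 1 = 2

2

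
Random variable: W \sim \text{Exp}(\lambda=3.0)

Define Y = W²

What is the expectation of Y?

Using E[X²] = Var(X) + (E[X])²:
E[W] = 0.33333333
Var(W) = 1/3.0^2 = 0.11111111
E[W²] = 0.11111111 + 0.33333333² = 0.11111111 + 0.11111111 = 0.22222222

0.22222222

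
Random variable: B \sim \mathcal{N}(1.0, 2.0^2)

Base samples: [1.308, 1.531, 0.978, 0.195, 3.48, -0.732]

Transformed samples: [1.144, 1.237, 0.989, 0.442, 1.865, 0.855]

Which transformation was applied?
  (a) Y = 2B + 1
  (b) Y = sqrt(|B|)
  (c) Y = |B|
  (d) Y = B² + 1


Checking option (b) Y = sqrt(|B|):
  B = 1.308 -> Y = 1.144 ✓
  B = 1.531 -> Y = 1.237 ✓
  B = 0.978 -> Y = 0.989 ✓
All samples match this transformation.

(b) sqrt(|B|)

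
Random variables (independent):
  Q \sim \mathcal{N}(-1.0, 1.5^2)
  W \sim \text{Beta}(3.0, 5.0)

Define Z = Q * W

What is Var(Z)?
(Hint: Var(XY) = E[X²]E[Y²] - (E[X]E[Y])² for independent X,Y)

Var(XY) = E[X²]E[Y²] - (E[X]E[Y])²
E[Q] = -1, Var(Q) = 2.25
E[W] = 0.375, Var(W) = 0.026041667
E[Q²] = 2.25 + (-1)² = 3.25
E[W²] = 0.026041667 + 0.375² = 0.16666667
Var(Z) = 3.25*0.16666667 - (-1*0.375)²
= 0.54166667 - 0.140625 = 0.40104167

0.40104167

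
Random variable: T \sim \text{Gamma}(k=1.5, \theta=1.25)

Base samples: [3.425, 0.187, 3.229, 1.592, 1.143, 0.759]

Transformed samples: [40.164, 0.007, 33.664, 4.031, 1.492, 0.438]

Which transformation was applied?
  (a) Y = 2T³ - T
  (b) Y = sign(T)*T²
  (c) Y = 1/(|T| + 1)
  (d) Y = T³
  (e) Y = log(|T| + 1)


Checking option (d) Y = T³:
  T = 3.425 -> Y = 40.164 ✓
  T = 0.187 -> Y = 0.007 ✓
  T = 3.229 -> Y = 33.664 ✓
All samples match this transformation.

(d) T³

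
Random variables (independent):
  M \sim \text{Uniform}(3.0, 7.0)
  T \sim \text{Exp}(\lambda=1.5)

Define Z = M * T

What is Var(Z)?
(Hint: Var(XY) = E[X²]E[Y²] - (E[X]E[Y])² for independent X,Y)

Var(XY) = E[X²]E[Y²] - (E[X]E[Y])²
E[M] = 5, Var(M) = 1.3333333
E[T] = 0.66666667, Var(T) = 0.44444444
E[M²] = 1.3333333 + 5² = 26.333333
E[T²] = 0.44444444 + 0.66666667² = 0.88888889
Var(Z) = 26.333333*0.88888889 - (5*0.66666667)²
= 23.407407 - 11.111111 = 12.296296

12.296296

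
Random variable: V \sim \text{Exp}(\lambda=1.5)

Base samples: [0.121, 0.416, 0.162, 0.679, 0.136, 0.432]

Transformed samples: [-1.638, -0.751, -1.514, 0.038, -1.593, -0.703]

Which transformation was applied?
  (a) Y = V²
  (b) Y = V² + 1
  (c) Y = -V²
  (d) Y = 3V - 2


Checking option (d) Y = 3V - 2:
  V = 0.121 -> Y = -1.638 ✓
  V = 0.416 -> Y = -0.751 ✓
  V = 0.162 -> Y = -1.514 ✓
All samples match this transformation.

(d) 3V - 2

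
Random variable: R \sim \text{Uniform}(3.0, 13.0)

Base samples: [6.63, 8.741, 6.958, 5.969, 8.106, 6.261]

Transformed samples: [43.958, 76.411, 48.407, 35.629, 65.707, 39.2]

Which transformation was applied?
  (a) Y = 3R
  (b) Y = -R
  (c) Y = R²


Checking option (c) Y = R²:
  R = 6.63 -> Y = 43.958 ✓
  R = 8.741 -> Y = 76.411 ✓
  R = 6.958 -> Y = 48.407 ✓
All samples match this transformation.

(c) R²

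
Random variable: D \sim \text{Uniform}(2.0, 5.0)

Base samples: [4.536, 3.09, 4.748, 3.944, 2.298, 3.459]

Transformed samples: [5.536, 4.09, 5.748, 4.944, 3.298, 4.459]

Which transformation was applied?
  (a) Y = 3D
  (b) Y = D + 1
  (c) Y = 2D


Checking option (b) Y = D + 1:
  D = 4.536 -> Y = 5.536 ✓
  D = 3.09 -> Y = 4.09 ✓
  D = 4.748 -> Y = 5.748 ✓
All samples match this transformation.

(b) D + 1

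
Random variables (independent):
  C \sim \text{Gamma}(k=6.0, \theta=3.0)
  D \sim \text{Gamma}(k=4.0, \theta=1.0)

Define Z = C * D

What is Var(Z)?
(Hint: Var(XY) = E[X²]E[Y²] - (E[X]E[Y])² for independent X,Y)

Var(XY) = E[X²]E[Y²] - (E[X]E[Y])²
E[C] = 18, Var(C) = 54
E[D] = 4, Var(D) = 4
E[C²] = 54 + 18² = 378
E[D²] = 4 + 4² = 20
Var(Z) = 378*20 - (18*4)²
= 7560 - 5184 = 2376

2376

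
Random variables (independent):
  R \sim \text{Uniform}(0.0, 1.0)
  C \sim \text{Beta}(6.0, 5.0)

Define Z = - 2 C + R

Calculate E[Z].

E[Z] = 1*E[R] - 2*E[C]
E[R] = 0.5
E[C] = 0.54545455
E[Z] = 1*0.5 - 2*0.54545455 = -0.59090909

-0.59090909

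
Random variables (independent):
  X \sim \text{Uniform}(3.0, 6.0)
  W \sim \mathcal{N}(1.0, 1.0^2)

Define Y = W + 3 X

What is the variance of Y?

For independent RVs: Var(aX + bY) = a²Var(X) + b²Var(Y)
Var(X) = 0.75
Var(W) = 1
Var(Y) = 3²*0.75 + 1²*1
= 9*0.75 + 1*1 = 7.75

7.75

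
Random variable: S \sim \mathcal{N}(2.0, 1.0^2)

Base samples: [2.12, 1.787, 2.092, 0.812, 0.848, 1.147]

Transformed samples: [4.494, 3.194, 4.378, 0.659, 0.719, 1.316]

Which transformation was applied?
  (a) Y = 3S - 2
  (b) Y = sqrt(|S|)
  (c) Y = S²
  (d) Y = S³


Checking option (c) Y = S²:
  S = 2.12 -> Y = 4.494 ✓
  S = 1.787 -> Y = 3.194 ✓
  S = 2.092 -> Y = 4.378 ✓
All samples match this transformation.

(c) S²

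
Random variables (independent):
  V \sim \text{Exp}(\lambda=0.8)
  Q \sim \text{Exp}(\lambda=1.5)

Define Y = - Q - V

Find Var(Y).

For independent RVs: Var(aX + bY) = a²Var(X) + b²Var(Y)
Var(V) = 1.5625
Var(Q) = 0.44444444
Var(Y) = (-1)²*1.5625 + (-1)²*0.44444444
= 1*1.5625 + 1*0.44444444 = 2.0069444

2.0069444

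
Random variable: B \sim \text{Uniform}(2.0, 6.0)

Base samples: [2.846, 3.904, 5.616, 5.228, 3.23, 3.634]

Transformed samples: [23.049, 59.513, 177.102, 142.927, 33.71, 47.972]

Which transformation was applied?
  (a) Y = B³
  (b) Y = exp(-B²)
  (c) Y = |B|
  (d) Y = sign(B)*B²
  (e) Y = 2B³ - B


Checking option (a) Y = B³:
  B = 2.846 -> Y = 23.049 ✓
  B = 3.904 -> Y = 59.513 ✓
  B = 5.616 -> Y = 177.102 ✓
All samples match this transformation.

(a) B³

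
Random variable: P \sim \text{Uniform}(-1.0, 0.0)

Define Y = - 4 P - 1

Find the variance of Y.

For Y = aP + b: Var(Y) = a² * Var(P)
Var(P) = (0 + 1)^2/12 = 0.083333333
Var(Y) = (-4)² * 0.083333333 = 16 * 0.083333333 = 1.3333333

1.3333333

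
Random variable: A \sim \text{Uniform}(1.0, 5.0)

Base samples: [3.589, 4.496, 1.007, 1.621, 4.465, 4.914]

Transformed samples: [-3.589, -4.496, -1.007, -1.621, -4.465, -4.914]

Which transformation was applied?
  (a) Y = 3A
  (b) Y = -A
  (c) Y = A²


Checking option (b) Y = -A:
  A = 3.589 -> Y = -3.589 ✓
  A = 4.496 -> Y = -4.496 ✓
  A = 1.007 -> Y = -1.007 ✓
All samples match this transformation.

(b) -A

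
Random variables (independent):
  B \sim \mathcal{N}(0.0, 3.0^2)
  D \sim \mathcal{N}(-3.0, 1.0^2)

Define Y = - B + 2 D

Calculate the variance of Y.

For independent RVs: Var(aX + bY) = a²Var(X) + b²Var(Y)
Var(B) = 9
Var(D) = 1
Var(Y) = (-1)²*9 + 2²*1
= 1*9 + 4*1 = 13

13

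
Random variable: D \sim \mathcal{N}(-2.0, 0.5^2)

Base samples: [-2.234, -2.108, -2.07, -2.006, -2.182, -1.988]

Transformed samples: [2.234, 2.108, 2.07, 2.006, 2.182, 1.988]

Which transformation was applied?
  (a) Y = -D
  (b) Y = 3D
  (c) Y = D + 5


Checking option (a) Y = -D:
  D = -2.234 -> Y = 2.234 ✓
  D = -2.108 -> Y = 2.108 ✓
  D = -2.07 -> Y = 2.07 ✓
All samples match this transformation.

(a) -D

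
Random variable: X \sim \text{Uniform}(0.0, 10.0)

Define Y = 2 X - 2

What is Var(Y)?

For Y = aX + b: Var(Y) = a² * Var(X)
Var(X) = (10 - 0)^2/12 = 8.3333333
Var(Y) = 2² * 8.3333333 = 4 * 8.3333333 = 33.333333

33.333333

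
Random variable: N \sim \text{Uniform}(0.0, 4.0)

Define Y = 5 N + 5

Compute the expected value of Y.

For Y = 5N + 5:
E[Y] = 5 * E[N] + 5
E[N] = (0 + 4)/2 = 2
E[Y] = 5 * 2 + 5 = 15

15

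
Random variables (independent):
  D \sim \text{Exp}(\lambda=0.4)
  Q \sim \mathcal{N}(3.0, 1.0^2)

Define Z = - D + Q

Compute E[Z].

E[Z] = -1*E[D] + 1*E[Q]
E[D] = 2.5
E[Q] = 3
E[Z] = -1*2.5 + 1*3 = 0.5

0.5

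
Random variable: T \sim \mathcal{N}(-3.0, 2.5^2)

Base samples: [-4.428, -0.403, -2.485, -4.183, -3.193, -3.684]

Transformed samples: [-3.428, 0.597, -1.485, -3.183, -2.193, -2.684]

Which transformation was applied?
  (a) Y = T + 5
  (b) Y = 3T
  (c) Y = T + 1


Checking option (c) Y = T + 1:
  T = -4.428 -> Y = -3.428 ✓
  T = -0.403 -> Y = 0.597 ✓
  T = -2.485 -> Y = -1.485 ✓
All samples match this transformation.

(c) T + 1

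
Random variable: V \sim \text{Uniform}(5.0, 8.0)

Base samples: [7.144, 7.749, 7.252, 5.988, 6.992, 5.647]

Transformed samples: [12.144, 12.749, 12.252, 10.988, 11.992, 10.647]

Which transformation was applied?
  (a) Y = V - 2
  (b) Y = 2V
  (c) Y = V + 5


Checking option (c) Y = V + 5:
  V = 7.144 -> Y = 12.144 ✓
  V = 7.749 -> Y = 12.749 ✓
  V = 7.252 -> Y = 12.252 ✓
All samples match this transformation.

(c) V + 5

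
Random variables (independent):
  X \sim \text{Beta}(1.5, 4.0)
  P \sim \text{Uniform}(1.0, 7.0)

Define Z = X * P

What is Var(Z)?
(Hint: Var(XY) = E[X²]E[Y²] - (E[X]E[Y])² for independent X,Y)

Var(XY) = E[X²]E[Y²] - (E[X]E[Y])²
E[X] = 0.27272727, Var(X) = 0.03051494
E[P] = 4, Var(P) = 3
E[X²] = 0.03051494 + 0.27272727² = 0.1048951
E[P²] = 3 + 4² = 19
Var(Z) = 0.1048951*19 - (0.27272727*4)²
= 1.993007 - 1.1900826 = 0.80292435

0.80292435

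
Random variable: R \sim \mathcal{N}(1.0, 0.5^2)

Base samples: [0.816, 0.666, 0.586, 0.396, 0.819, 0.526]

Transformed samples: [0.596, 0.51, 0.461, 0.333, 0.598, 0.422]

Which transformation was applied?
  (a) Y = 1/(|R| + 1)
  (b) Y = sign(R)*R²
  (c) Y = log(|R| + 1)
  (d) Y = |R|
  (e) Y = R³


Checking option (c) Y = log(|R| + 1):
  R = 0.816 -> Y = 0.596 ✓
  R = 0.666 -> Y = 0.51 ✓
  R = 0.586 -> Y = 0.461 ✓
All samples match this transformation.

(c) log(|R| + 1)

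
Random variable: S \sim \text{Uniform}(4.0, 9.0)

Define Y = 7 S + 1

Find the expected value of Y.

For Y = 7S + 1:
E[Y] = 7 * E[S] + 1
E[S] = (4 + 9)/2 = 6.5
E[Y] = 7 * 6.5 + 1 = 46.5

46.5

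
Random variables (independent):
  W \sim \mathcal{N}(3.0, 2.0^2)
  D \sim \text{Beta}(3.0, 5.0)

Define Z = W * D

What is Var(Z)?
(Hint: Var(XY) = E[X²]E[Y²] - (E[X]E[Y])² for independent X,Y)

Var(XY) = E[X²]E[Y²] - (E[X]E[Y])²
E[W] = 3, Var(W) = 4
E[D] = 0.375, Var(D) = 0.026041667
E[W²] = 4 + 3² = 13
E[D²] = 0.026041667 + 0.375² = 0.16666667
Var(Z) = 13*0.16666667 - (3*0.375)²
= 2.1666667 - 1.265625 = 0.90104167

0.90104167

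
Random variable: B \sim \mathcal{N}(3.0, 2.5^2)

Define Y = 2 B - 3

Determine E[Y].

For Y = 2B - 3:
E[Y] = 2 * E[B] - 3
E[B] = 3.0 = 3
E[Y] = 2 * 3 - 3 = 3

3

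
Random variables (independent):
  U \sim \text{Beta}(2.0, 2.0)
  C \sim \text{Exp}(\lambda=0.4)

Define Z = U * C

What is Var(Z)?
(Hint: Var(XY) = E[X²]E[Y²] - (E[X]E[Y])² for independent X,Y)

Var(XY) = E[X²]E[Y²] - (E[X]E[Y])²
E[U] = 0.5, Var(U) = 0.05
E[C] = 2.5, Var(C) = 6.25
E[U²] = 0.05 + 0.5² = 0.3
E[C²] = 6.25 + 2.5² = 12.5
Var(Z) = 0.3*12.5 - (0.5*2.5)²
= 3.75 - 1.5625 = 2.1875

2.1875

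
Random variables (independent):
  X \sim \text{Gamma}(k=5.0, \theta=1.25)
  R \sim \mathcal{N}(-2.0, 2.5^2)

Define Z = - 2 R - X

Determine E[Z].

E[Z] = -1*E[X] - 2*E[R]
E[X] = 6.25
E[R] = -2
E[Z] = -1*6.25 - 2*(-2) = -2.25

-2.25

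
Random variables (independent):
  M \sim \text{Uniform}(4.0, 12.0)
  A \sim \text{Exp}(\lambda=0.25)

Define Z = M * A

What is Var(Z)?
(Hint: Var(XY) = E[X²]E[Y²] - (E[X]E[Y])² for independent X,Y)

Var(XY) = E[X²]E[Y²] - (E[X]E[Y])²
E[M] = 8, Var(M) = 5.3333333
E[A] = 4, Var(A) = 16
E[M²] = 5.3333333 + 8² = 69.333333
E[A²] = 16 + 4² = 32
Var(Z) = 69.333333*32 - (8*4)²
= 2218.6667 - 1024 = 1194.6667

1194.6667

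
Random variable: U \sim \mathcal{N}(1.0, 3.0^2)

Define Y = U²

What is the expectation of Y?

Using E[X²] = Var(X) + (E[X])²:
E[U] = 1
Var(U) = 3.0^2 = 9
E[U²] = 9 + 1² = 9 + 1 = 10

10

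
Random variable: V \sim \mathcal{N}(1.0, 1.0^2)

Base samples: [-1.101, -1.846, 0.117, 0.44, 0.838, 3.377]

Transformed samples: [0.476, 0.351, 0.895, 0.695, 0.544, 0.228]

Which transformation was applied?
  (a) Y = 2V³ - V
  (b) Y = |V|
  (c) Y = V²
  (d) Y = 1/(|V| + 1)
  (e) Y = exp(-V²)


Checking option (d) Y = 1/(|V| + 1):
  V = -1.101 -> Y = 0.476 ✓
  V = -1.846 -> Y = 0.351 ✓
  V = 0.117 -> Y = 0.895 ✓
All samples match this transformation.

(d) 1/(|V| + 1)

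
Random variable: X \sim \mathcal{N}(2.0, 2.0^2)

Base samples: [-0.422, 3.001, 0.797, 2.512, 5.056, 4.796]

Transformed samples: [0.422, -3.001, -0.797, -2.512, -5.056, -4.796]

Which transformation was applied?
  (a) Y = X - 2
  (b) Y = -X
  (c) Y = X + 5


Checking option (b) Y = -X:
  X = -0.422 -> Y = 0.422 ✓
  X = 3.001 -> Y = -3.001 ✓
  X = 0.797 -> Y = -0.797 ✓
All samples match this transformation.

(b) -X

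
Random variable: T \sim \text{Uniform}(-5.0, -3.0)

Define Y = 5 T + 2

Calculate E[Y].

For Y = 5T + 2:
E[Y] = 5 * E[T] + 2
E[T] = (-5 - 3)/2 = -4
E[Y] = 5 * (-4) + 2 = -18

-18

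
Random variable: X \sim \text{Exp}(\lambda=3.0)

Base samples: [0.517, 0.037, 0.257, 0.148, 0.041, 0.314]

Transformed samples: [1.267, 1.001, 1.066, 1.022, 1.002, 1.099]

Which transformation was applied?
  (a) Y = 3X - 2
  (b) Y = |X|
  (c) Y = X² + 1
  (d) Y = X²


Checking option (c) Y = X² + 1:
  X = 0.517 -> Y = 1.267 ✓
  X = 0.037 -> Y = 1.001 ✓
  X = 0.257 -> Y = 1.066 ✓
All samples match this transformation.

(c) X² + 1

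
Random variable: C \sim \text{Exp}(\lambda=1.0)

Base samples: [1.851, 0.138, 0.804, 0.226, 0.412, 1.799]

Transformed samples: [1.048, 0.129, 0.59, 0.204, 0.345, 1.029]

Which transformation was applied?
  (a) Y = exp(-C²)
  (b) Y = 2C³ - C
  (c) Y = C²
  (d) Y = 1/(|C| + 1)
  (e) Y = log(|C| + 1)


Checking option (e) Y = log(|C| + 1):
  C = 1.851 -> Y = 1.048 ✓
  C = 0.138 -> Y = 0.129 ✓
  C = 0.804 -> Y = 0.59 ✓
All samples match this transformation.

(e) log(|C| + 1)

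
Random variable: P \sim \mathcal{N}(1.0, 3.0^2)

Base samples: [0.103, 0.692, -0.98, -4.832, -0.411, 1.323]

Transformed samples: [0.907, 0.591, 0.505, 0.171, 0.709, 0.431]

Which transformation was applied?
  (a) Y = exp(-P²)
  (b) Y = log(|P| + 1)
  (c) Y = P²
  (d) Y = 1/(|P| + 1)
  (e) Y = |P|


Checking option (d) Y = 1/(|P| + 1):
  P = 0.103 -> Y = 0.907 ✓
  P = 0.692 -> Y = 0.591 ✓
  P = -0.98 -> Y = 0.505 ✓
All samples match this transformation.

(d) 1/(|P| + 1)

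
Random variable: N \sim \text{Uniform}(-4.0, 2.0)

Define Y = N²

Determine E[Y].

E[N²] = Var(N) + (E[N])² = 3 + 1 = 4

4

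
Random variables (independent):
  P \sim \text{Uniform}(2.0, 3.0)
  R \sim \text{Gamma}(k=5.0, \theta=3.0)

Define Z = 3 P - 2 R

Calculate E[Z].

E[Z] = 3*E[P] - 2*E[R]
E[P] = 2.5
E[R] = 15
E[Z] = 3*2.5 - 2*15 = -22.5

-22.5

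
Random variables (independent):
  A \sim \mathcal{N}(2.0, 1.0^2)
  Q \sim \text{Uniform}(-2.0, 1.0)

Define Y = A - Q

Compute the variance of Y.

For independent RVs: Var(aX + bY) = a²Var(X) + b²Var(Y)
Var(A) = 1
Var(Q) = 0.75
Var(Y) = 1²*1 + (-1)²*0.75
= 1*1 + 1*0.75 = 1.75

1.75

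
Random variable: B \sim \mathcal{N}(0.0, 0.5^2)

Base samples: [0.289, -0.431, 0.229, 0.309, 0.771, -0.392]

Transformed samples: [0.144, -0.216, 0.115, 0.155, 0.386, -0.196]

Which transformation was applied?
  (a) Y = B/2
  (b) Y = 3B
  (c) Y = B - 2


Checking option (a) Y = B/2:
  B = 0.289 -> Y = 0.144 ✓
  B = -0.431 -> Y = -0.216 ✓
  B = 0.229 -> Y = 0.115 ✓
All samples match this transformation.

(a) B/2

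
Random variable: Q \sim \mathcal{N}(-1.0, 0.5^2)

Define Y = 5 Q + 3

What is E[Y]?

For Y = 5Q + 3:
E[Y] = 5 * E[Q] + 3
E[Q] = -1.0 = -1
E[Y] = 5 * (-1) + 3 = -2

-2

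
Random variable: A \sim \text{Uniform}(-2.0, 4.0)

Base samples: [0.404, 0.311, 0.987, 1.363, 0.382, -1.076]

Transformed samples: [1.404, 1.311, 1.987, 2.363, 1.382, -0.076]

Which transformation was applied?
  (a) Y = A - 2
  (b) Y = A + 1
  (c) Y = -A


Checking option (b) Y = A + 1:
  A = 0.404 -> Y = 1.404 ✓
  A = 0.311 -> Y = 1.311 ✓
  A = 0.987 -> Y = 1.987 ✓
All samples match this transformation.

(b) A + 1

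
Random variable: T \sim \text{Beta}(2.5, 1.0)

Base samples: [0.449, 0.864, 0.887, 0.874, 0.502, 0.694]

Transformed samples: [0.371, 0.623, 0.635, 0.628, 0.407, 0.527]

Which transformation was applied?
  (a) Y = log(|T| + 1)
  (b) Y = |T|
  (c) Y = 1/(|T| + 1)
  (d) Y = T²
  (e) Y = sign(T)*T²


Checking option (a) Y = log(|T| + 1):
  T = 0.449 -> Y = 0.371 ✓
  T = 0.864 -> Y = 0.623 ✓
  T = 0.887 -> Y = 0.635 ✓
All samples match this transformation.

(a) log(|T| + 1)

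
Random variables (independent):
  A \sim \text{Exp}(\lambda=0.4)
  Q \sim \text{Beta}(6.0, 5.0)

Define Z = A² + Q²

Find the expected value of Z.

E[Z] = E[A²] + E[Q²]
E[A²] = Var(A) + E[A]² = 6.25 + 6.25 = 12.5
E[Q²] = Var(Q) + E[Q]² = 0.020661157 + 0.29752066 = 0.31818182
E[Z] = 12.5 + 0.31818182 = 12.818182

12.818182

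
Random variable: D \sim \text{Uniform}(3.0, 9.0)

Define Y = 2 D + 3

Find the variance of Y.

For Y = aD + b: Var(Y) = a² * Var(D)
Var(D) = (9 - 3)^2/12 = 3
Var(Y) = 2² * 3 = 4 * 3 = 12

12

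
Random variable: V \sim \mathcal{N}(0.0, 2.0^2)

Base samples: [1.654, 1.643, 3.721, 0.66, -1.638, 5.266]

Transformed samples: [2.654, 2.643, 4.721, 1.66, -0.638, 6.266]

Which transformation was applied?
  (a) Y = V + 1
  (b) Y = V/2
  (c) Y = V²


Checking option (a) Y = V + 1:
  V = 1.654 -> Y = 2.654 ✓
  V = 1.643 -> Y = 2.643 ✓
  V = 3.721 -> Y = 4.721 ✓
All samples match this transformation.

(a) V + 1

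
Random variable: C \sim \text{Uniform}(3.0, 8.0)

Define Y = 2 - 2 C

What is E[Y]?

For Y = -2C + 2:
E[Y] = -2 * E[C] + 2
E[C] = (3 + 8)/2 = 5.5
E[Y] = -2 * 5.5 + 2 = -9

-9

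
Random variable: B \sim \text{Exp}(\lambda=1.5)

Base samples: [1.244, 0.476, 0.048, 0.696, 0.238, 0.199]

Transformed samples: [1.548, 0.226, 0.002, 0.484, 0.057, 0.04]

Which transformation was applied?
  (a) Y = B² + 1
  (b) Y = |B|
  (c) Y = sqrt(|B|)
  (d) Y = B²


Checking option (d) Y = B²:
  B = 1.244 -> Y = 1.548 ✓
  B = 0.476 -> Y = 0.226 ✓
  B = 0.048 -> Y = 0.002 ✓
All samples match this transformation.

(d) B²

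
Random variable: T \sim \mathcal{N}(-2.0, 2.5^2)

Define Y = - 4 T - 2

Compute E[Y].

For Y = -4T - 2:
E[Y] = -4 * E[T] - 2
E[T] = -2.0 = -2
E[Y] = -4 * (-2) - 2 = 6

6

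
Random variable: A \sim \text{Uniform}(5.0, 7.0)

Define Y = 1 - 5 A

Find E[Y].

For Y = -5A + 1:
E[Y] = -5 * E[A] + 1
E[A] = (5 + 7)/2 = 6
E[Y] = -5 * 6 + 1 = -29

-29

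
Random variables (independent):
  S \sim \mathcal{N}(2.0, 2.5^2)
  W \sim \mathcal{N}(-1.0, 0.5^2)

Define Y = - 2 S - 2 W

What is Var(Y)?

For independent RVs: Var(aX + bY) = a²Var(X) + b²Var(Y)
Var(S) = 6.25
Var(W) = 0.25
Var(Y) = (-2)²*6.25 + (-2)²*0.25
= 4*6.25 + 4*0.25 = 26

26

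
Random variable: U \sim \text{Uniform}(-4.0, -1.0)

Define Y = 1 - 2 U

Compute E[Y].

For Y = -2U + 1:
E[Y] = -2 * E[U] + 1
E[U] = (-4 - 1)/2 = -2.5
E[Y] = -2 * (-2.5) + 1 = 6

6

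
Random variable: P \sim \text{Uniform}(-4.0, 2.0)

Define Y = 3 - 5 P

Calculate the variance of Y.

For Y = aP + b: Var(Y) = a² * Var(P)
Var(P) = (2 + 4)^2/12 = 3
Var(Y) = (-5)² * 3 = 25 * 3 = 75

75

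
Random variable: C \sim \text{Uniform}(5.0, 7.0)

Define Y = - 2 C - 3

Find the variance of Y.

For Y = aC + b: Var(Y) = a² * Var(C)
Var(C) = (7 - 5)^2/12 = 0.33333333
Var(Y) = (-2)² * 0.33333333 = 4 * 0.33333333 = 1.3333333

1.3333333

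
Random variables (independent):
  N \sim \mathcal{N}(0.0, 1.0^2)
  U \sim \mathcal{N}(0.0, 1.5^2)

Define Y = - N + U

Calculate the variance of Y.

For independent RVs: Var(aX + bY) = a²Var(X) + b²Var(Y)
Var(N) = 1
Var(U) = 2.25
Var(Y) = (-1)²*1 + 1²*2.25
= 1*1 + 1*2.25 = 3.25

3.25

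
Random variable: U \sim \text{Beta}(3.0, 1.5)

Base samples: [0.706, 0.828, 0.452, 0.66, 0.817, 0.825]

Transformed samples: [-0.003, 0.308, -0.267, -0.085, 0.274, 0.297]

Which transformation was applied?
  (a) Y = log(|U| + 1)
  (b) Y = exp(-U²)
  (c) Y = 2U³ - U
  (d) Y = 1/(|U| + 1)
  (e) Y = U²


Checking option (c) Y = 2U³ - U:
  U = 0.706 -> Y = -0.003 ✓
  U = 0.828 -> Y = 0.308 ✓
  U = 0.452 -> Y = -0.267 ✓
All samples match this transformation.

(c) 2U³ - U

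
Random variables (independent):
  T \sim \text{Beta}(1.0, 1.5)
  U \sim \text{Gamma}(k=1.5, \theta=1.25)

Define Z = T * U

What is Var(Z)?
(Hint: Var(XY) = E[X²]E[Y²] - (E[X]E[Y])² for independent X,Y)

Var(XY) = E[X²]E[Y²] - (E[X]E[Y])²
E[T] = 0.4, Var(T) = 0.068571429
E[U] = 1.875, Var(U) = 2.34375
E[T²] = 0.068571429 + 0.4² = 0.22857143
E[U²] = 2.34375 + 1.875² = 5.859375
Var(Z) = 0.22857143*5.859375 - (0.4*1.875)²
= 1.3392857 - 0.5625 = 0.77678571

0.77678571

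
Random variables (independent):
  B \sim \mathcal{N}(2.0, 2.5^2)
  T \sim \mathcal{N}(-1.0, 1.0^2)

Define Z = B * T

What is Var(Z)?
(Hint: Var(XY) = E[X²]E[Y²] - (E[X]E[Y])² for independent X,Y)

Var(XY) = E[X²]E[Y²] - (E[X]E[Y])²
E[B] = 2, Var(B) = 6.25
E[T] = -1, Var(T) = 1
E[B²] = 6.25 + 2² = 10.25
E[T²] = 1 + (-1)² = 2
Var(Z) = 10.25*2 - (2*(-1))²
= 20.5 - 4 = 16.5

16.5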